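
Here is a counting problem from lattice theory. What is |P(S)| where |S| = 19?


Power set = 2^n.
2^19 = 524288


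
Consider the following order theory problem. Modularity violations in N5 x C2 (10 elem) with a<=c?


Modular law: if a <= c then a v (b ^ c) = (a v b) ^ c.
Check all triples (a,b,c) with a <= c among 10 elements.
  e.g. a=(a,0), b=(c,0), c=(b,0): lhs=(a,0) != rhs=(b,0)
  e.g. a=(a,0), b=(c,1), c=(b,0): lhs=(a,0) != rhs=(b,0)
Total violating triples: 6


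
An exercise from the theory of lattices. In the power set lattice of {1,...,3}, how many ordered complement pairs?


Complement pair (a,b): a meet b = bottom, a join b = top.
Here: A intersect B = {} and A union B = {1,...,3}.
Pairs found: ({},{1,2,3}), ({1},{2,3}), ({2},{1,3}), ({3},{1,2}), ... (4 more)
Total ordered pairs: 8


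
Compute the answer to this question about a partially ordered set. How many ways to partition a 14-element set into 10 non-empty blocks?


S(n,k) = k*S(n-1,k) + S(n-1,k-1).
S(13,10) = 39325, S(13,9) = 359502
S(14,10) = 10*39325 + 359502 = 393250 + 359502
S(14,10) = 752752


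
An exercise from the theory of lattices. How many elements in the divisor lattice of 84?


Divisors of 84: [1, 2, 3, 4, 6, 7, 12, 14, 21, 28, 42, 84]
Count: 12


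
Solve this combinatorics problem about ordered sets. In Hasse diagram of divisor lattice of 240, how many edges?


A cover relation a -< b holds when a < b with no c strictly between.
Cover relations:
  1 -< 2
  1 -< 3
  1 -< 5
  2 -< 4
  2 -< 6
  2 -< 10
  3 -< 6
  3 -< 15
  ...28 more
Total: 36


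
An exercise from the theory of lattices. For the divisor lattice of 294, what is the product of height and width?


Height = length of longest chain minus 1; width = size of largest antichain.
A maximum chain: 1 | 7 | 49 | 147 | 294  (height 4).
A maximum antichain: {6, 14, 21, 49}  (width 4).
Product = 4 * 4 = 16


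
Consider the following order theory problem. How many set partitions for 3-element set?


B(n) = number of set partitions of an n-element set.
B(n) satisfies the recurrence: B(n+1) = sum_k C(n,k)*B(k).
B(3) = 5


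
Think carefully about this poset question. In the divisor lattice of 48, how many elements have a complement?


An element a is complemented if some b has a meet b = bottom, a join b = top.
a is complemented iff gcd(a, n/a)=1, i.e. a is a unitary divisor of 48.
Complemented elements: 1, 3, 16, 48
Count: 4


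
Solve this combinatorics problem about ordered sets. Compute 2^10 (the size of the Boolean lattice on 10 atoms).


Power set = 2^n.
2^10 = 1024


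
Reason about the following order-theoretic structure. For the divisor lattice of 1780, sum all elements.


sigma(n) = sum of divisors.
Divisors of 1780: [1, 2, 4, 5, 10, 20, 89, 178, 356, 445, 890, 1780]
Sum = 3780


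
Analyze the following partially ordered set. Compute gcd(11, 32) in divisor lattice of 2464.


In a divisor lattice, meet = gcd (greatest common divisor).
By Euclidean algorithm or factoring: gcd(11,32) = 1


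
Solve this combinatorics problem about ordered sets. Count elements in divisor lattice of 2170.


Divisors of 2170: [1, 2, 5, 7, 10, 14, 31, 35, 62, 70, 155, 217, 310, 434, 1085, 2170]
Count: 16


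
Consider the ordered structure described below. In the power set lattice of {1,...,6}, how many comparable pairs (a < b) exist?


A comparable pair {a,b} has a < b or b < a in the order.
Count unordered pairs where one element is strictly below the other.
Examples: {{},{1}}, {{},{2}}, {{},{3}}, {{},{4}}, ...
Total comparable pairs: 665


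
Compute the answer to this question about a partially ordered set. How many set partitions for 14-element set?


B(n) = number of set partitions of an n-element set.
B(n) satisfies the recurrence: B(n+1) = sum_k C(n,k)*B(k).
B(14) = 190899322


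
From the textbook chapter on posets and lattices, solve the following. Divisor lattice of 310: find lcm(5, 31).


In a divisor lattice, join = lcm (least common multiple).
gcd(5,31) = 1
lcm(5,31) = 5*31/gcd = 155/1 = 155


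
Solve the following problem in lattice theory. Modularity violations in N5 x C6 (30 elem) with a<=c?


Modular law: if a <= c then a v (b ^ c) = (a v b) ^ c.
Check all triples (a,b,c) with a <= c among 30 elements.
  e.g. a=(a,0), b=(c,0), c=(b,0): lhs=(a,0) != rhs=(b,0)
  e.g. a=(a,0), b=(c,1), c=(b,0): lhs=(a,0) != rhs=(b,0)
Total violating triples: 126


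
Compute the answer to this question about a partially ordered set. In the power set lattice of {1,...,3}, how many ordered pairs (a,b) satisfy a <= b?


The order relation is {(a,b) : a <= b}, reflexive so it includes (a,a).
Examples: ({},{}), ({},{1,2}), ({},{1,2,3}), ({},{1,3}), ({},{1}), ...
Total ordered pairs: 27


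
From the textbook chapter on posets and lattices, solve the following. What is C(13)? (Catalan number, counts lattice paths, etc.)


C(n) = C(2n, n) / (n+1).
C(26, 13) = 10400600
C(13) = 10400600 / 14 = 742900


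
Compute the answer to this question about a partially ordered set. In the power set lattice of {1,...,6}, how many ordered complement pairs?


Complement pair (a,b): a meet b = bottom, a join b = top.
Here: A intersect B = {} and A union B = {1,...,6}.
Pairs found: ({},{1,2,3,4,5,6}), ({1},{2,3,4,5,6}), ({2},{1,3,4,5,6}), ({3},{1,2,4,5,6}), ... (60 more)
Total ordered pairs: 64


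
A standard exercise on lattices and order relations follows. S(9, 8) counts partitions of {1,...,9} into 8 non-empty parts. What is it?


S(n,k) = k*S(n-1,k) + S(n-1,k-1).
S(8,8) = 1, S(8,7) = 28
S(9,8) = 8*1 + 28 = 8 + 28
S(9,8) = 36


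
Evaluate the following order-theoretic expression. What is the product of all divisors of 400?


Divisors of 400: [1, 2, 4, 5, 8, 10, 16, 20, 25, 40, 50, 80, 100, 200, 400]
Product = n^(d(n)/2) = 400^(15/2)
Product = 32768000000000000000


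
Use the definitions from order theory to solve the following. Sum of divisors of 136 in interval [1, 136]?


Interval [1,136] in divisors of 136: [1, 2, 4, 8, 17, 34, 68, 136]
Sum = 270


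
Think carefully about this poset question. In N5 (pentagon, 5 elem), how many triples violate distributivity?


Distributive law: a ^ (b v c) = (a ^ b) v (a ^ c).
Check all 5^3 = 125 ordered triples (a,b,c).
  e.g. a=b, b=a, c=c: lhs=b != rhs=a
  e.g. a=b, b=c, c=a: lhs=b != rhs=a
Total violating triples: 2


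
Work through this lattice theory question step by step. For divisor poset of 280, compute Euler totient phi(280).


phi(n) = n * prod_{p|n} (1 - 1/p).
Prime divisors of 280: [2, 5, 7]
phi(280) = 280 * (1 - 1/2) * (1 - 1/5) * (1 - 1/7)
phi(280) = 96


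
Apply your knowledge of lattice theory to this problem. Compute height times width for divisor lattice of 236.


Height = length of longest chain minus 1; width = size of largest antichain.
A maximum chain: 1 | 59 | 118 | 236  (height 3).
A maximum antichain: {2, 59}  (width 2).
Product = 3 * 2 = 6


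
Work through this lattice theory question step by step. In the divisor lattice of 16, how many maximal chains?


A maximal chain goes from the minimum element to a maximal element via cover relations.
Counting all min-to-max paths in the cover graph.
Total maximal chains: 1


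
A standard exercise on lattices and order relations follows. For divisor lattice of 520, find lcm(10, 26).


In a divisor lattice, join = lcm (least common multiple).
Compute lcm iteratively: start with first element, then lcm(current, next).
Elements: [10, 26]
lcm(10,26) = 130
Final lcm = 130


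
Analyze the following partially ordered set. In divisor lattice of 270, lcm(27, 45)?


Join=lcm.
gcd(27,45)=9
lcm=135


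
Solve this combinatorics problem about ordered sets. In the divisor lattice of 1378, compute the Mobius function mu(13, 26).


In a divisor lattice, mu(a,b) = mu(b/a) where mu is the classical Mobius function.
b/a = 26/13 = 2
Prime factorization of 2: primes [2]
2 is squarefree with 1 prime factor(s), so mu(2) = (-1)^1 = -1


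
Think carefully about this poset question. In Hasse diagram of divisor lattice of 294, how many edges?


A cover relation a -< b holds when a < b with no c strictly between.
Cover relations:
  1 -< 2
  1 -< 3
  1 -< 7
  2 -< 6
  2 -< 14
  3 -< 6
  3 -< 21
  6 -< 42
  ...12 more
Total: 20


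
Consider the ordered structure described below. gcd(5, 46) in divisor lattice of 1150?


Meet=gcd.
gcd(5,46)=1


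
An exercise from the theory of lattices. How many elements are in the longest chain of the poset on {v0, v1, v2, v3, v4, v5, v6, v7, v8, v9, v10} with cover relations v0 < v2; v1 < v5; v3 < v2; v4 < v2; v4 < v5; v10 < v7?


A chain is a totally ordered subset; we count the number of elements in a maximum chain.
Compute, for each element x, the size of the longest chain ending at x:
  v0: 1
  v1: 1
  v3: 1
  v4: 1
  v6: 1
  v8: 1
  ...
A maximum chain: v0 < v2
Number of elements in the longest chain: 2


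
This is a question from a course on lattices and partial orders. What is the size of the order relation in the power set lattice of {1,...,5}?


The order relation is {(a,b) : a <= b}, reflexive so it includes (a,a).
Examples: ({},{}), ({},{1,2}), ({},{1,2,3}), ({},{1,2,3,4}), ({},{1,2,3,4,5}), ...
Total ordered pairs: 243


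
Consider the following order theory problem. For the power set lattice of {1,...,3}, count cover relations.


A cover relation a -< b holds when a < b with no c strictly between.
Cover relations:
  {} -< {1}
  {} -< {2}
  {} -< {3}
  {1} -< {1,2}
  {1} -< {1,3}
  {2} -< {1,2}
  {2} -< {2,3}
  {3} -< {1,3}
  ...4 more
Total: 12


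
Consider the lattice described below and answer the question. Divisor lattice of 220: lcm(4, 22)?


Join=lcm.
gcd(4,22)=2
lcm=44


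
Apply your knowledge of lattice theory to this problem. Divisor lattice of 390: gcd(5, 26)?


Meet=gcd.
gcd(5,26)=1


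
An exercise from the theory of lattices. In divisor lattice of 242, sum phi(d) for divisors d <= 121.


Divisors of 242 up to 121: [1, 2, 11, 22, 121]
phi values: [1, 1, 10, 10, 110]
Sum = 132


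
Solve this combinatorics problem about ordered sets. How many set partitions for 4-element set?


B(n) = number of set partitions of an n-element set.
B(n) satisfies the recurrence: B(n+1) = sum_k C(n,k)*B(k).
B(4) = 15


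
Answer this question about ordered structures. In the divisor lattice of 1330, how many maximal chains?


A maximal chain goes from the minimum element to a maximal element via cover relations.
Counting all min-to-max paths in the cover graph.
Total maximal chains: 24


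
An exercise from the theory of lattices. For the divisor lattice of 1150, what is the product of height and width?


Height = length of longest chain minus 1; width = size of largest antichain.
A maximum chain: 1 | 23 | 115 | 575 | 1150  (height 4).
A maximum antichain: {10, 25, 46, 115}  (width 4).
Product = 4 * 4 = 16


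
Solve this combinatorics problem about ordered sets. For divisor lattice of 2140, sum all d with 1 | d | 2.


Interval [1,2] in divisors of 2140: [1, 2]
Sum = 3


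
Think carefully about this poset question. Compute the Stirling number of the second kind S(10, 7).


S(n,k) = k*S(n-1,k) + S(n-1,k-1).
S(9,7) = 462, S(9,6) = 2646
S(10,7) = 7*462 + 2646 = 3234 + 2646
S(10,7) = 5880


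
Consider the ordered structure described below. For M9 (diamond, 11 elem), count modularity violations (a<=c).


Modular law: if a <= c then a v (b ^ c) = (a v b) ^ c.
Check all triples (a,b,c) with a <= c among 11 elements.
This lattice is modular (diamonds M_m and their chain-products are modular).
Total violating triples: 0


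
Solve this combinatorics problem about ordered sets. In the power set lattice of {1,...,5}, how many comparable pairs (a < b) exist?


A comparable pair {a,b} has a < b or b < a in the order.
Count unordered pairs where one element is strictly below the other.
Examples: {{},{1}}, {{},{2}}, {{},{3}}, {{},{4}}, ...
Total comparable pairs: 211


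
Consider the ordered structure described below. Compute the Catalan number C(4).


C(n) = C(2n, n) / (n+1).
C(8, 4) = 70
C(4) = 70 / 5 = 14


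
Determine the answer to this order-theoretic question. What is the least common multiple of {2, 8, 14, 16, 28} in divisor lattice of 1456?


In a divisor lattice, join = lcm (least common multiple).
Compute lcm iteratively: start with first element, then lcm(current, next).
Elements: [2, 8, 14, 16, 28]
lcm(2,8) = 8
lcm(8,14) = 56
lcm(56,16) = 112
lcm(112,28) = 112
Final lcm = 112


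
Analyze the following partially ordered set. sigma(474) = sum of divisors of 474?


sigma(n) = sum of divisors.
Divisors of 474: [1, 2, 3, 6, 79, 158, 237, 474]
Sum = 960


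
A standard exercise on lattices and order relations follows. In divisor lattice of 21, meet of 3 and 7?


In a divisor lattice, meet = gcd (greatest common divisor).
By Euclidean algorithm or factoring: gcd(3,7) = 1


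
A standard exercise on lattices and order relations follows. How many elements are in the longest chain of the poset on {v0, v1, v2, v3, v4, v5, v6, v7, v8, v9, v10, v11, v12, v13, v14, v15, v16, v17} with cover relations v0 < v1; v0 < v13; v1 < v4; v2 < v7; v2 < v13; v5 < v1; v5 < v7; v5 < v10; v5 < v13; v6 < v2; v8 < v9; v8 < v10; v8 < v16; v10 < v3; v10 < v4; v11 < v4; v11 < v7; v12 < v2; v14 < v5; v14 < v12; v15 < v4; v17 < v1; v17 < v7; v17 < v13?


A chain is a totally ordered subset; we count the number of elements in a maximum chain.
Compute, for each element x, the size of the longest chain ending at x:
  v0: 1
  v6: 1
  v8: 1
  v11: 1
  v14: 1
  v15: 1
  ...
A maximum chain: v14 < v5 < v10 < v3
Number of elements in the longest chain: 4


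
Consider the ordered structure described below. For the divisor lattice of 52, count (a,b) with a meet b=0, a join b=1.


Complement pair (a,b): a meet b = bottom, a join b = top.
Here: gcd(a,b)=1 and lcm(a,b)=52, i.e. a*b=52 with a,b coprime.
Pairs found: (1,52), (4,13), (13,4), (52,1)
Total ordered pairs: 4


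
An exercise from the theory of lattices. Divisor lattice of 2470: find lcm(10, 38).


In a divisor lattice, join = lcm (least common multiple).
gcd(10,38) = 2
lcm(10,38) = 10*38/gcd = 380/2 = 190


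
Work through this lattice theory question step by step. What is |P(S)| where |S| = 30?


Power set = 2^n.
2^30 = 1073741824


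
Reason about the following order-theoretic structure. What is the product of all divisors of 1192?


Divisors of 1192: [1, 2, 4, 8, 149, 298, 596, 1192]
Product = n^(d(n)/2) = 1192^(8/2)
Product = 2018854506496


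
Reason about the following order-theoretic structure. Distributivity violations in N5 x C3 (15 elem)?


Distributive law: a ^ (b v c) = (a ^ b) v (a ^ c).
Check all 15^3 = 3375 ordered triples (a,b,c).
  e.g. a=(b,0), b=(a,0), c=(c,0): lhs=(b,0) != rhs=(a,0)
  e.g. a=(b,0), b=(a,0), c=(c,1): lhs=(b,0) != rhs=(a,0)
Total violating triples: 54


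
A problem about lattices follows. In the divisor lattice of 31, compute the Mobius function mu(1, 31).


In a divisor lattice, mu(a,b) = mu(b/a) where mu is the classical Mobius function.
b/a = 31/1 = 31
Prime factorization of 31: primes [31]
31 is squarefree with 1 prime factor(s), so mu(31) = (-1)^1 = -1


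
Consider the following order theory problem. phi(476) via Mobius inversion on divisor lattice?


phi(n) = n * prod_{p|n} (1 - 1/p).
Prime divisors of 476: [2, 7, 17]
phi(476) = 476 * (1 - 1/2) * (1 - 1/7) * (1 - 1/17)
phi(476) = 192


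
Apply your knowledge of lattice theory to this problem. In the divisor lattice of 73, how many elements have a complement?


An element a is complemented if some b has a meet b = bottom, a join b = top.
a is complemented iff gcd(a, n/a)=1, i.e. a is a unitary divisor of 73.
Complemented elements: 1, 73
Count: 2


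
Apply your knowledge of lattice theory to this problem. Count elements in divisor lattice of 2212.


Divisors of 2212: [1, 2, 4, 7, 14, 28, 79, 158, 316, 553, 1106, 2212]
Count: 12


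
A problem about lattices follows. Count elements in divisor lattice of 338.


Divisors of 338: [1, 2, 13, 26, 169, 338]
Count: 6


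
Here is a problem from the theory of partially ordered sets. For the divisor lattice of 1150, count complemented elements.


An element a is complemented if some b has a meet b = bottom, a join b = top.
a is complemented iff gcd(a, n/a)=1, i.e. a is a unitary divisor of 1150.
Complemented elements: 1, 2, 23, 25, 46, 50, ... (2 more)
Count: 8


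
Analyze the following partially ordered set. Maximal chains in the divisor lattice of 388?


A maximal chain goes from the minimum element to a maximal element via cover relations.
Counting all min-to-max paths in the cover graph.
Total maximal chains: 3


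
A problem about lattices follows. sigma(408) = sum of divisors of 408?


sigma(n) = sum of divisors.
Divisors of 408: [1, 2, 3, 4, 6, 8, 12, 17, 24, 34, 51, 68, 102, 136, 204, 408]
Sum = 1080


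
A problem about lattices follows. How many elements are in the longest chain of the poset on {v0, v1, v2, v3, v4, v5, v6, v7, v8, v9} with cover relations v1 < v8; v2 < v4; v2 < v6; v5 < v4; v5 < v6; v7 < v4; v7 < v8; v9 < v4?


A chain is a totally ordered subset; we count the number of elements in a maximum chain.
Compute, for each element x, the size of the longest chain ending at x:
  v0: 1
  v1: 1
  v2: 1
  v3: 1
  v5: 1
  v7: 1
  ...
A maximum chain: v2 < v4
Number of elements in the longest chain: 2


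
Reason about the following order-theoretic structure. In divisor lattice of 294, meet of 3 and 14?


In a divisor lattice, meet = gcd (greatest common divisor).
By Euclidean algorithm or factoring: gcd(3,14) = 1


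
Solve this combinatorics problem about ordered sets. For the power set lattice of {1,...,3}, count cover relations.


A cover relation a -< b holds when a < b with no c strictly between.
Cover relations:
  {} -< {1}
  {} -< {2}
  {} -< {3}
  {1} -< {1,2}
  {1} -< {1,3}
  {2} -< {1,2}
  {2} -< {2,3}
  {3} -< {1,3}
  ...4 more
Total: 12


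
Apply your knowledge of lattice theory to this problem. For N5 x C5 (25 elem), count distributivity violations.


Distributive law: a ^ (b v c) = (a ^ b) v (a ^ c).
Check all 25^3 = 15625 ordered triples (a,b,c).
  e.g. a=(b,0), b=(a,0), c=(c,0): lhs=(b,0) != rhs=(a,0)
  e.g. a=(b,0), b=(a,0), c=(c,1): lhs=(b,0) != rhs=(a,0)
Total violating triples: 250


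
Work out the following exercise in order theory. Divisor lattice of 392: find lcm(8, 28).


In a divisor lattice, join = lcm (least common multiple).
gcd(8,28) = 4
lcm(8,28) = 8*28/gcd = 224/4 = 56


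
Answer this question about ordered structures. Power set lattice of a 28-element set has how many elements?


Power set = 2^n.
2^28 = 268435456


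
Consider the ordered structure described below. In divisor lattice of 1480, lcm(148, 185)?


Join=lcm.
gcd(148,185)=37
lcm=740


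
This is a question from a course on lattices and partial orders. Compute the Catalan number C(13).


C(n) = C(2n, n) / (n+1).
C(26, 13) = 10400600
C(13) = 10400600 / 14 = 742900


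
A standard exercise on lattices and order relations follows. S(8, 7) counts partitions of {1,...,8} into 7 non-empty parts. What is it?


S(n,k) = k*S(n-1,k) + S(n-1,k-1).
S(7,7) = 1, S(7,6) = 21
S(8,7) = 7*1 + 21 = 7 + 21
S(8,7) = 28


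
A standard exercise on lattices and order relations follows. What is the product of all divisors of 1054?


Divisors of 1054: [1, 2, 17, 31, 34, 62, 527, 1054]
Product = n^(d(n)/2) = 1054^(8/2)
Product = 1234134359056


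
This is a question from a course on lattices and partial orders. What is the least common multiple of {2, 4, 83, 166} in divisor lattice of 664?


In a divisor lattice, join = lcm (least common multiple).
Compute lcm iteratively: start with first element, then lcm(current, next).
Elements: [2, 4, 83, 166]
lcm(2,4) = 4
lcm(4,83) = 332
lcm(332,166) = 332
Final lcm = 332


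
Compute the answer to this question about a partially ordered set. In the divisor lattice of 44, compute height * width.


Height = length of longest chain minus 1; width = size of largest antichain.
A maximum chain: 1 | 11 | 22 | 44  (height 3).
A maximum antichain: {2, 11}  (width 2).
Product = 3 * 2 = 6


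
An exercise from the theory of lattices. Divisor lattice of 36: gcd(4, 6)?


Meet=gcd.
gcd(4,6)=2


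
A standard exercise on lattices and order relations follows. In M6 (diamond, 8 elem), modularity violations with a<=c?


Modular law: if a <= c then a v (b ^ c) = (a v b) ^ c.
Check all triples (a,b,c) with a <= c among 8 elements.
This lattice is modular (diamonds M_m and their chain-products are modular).
Total violating triples: 0


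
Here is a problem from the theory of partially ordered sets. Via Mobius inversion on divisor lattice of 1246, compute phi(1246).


phi(n) = n * prod_{p|n} (1 - 1/p).
Prime divisors of 1246: [2, 7, 89]
phi(1246) = 1246 * (1 - 1/2) * (1 - 1/7) * (1 - 1/89)
phi(1246) = 528


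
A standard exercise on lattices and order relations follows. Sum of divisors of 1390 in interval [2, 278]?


Interval [2,278] in divisors of 1390: [2, 278]
Sum = 280


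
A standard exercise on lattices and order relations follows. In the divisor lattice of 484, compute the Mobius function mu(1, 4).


In a divisor lattice, mu(a,b) = mu(b/a) where mu is the classical Mobius function.
b/a = 4/1 = 4
Prime factorization of 4: primes [2]
4 is not squarefree, so mu(4) = 0


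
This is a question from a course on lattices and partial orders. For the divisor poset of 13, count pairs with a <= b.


The order relation is {(a,b) : a <= b}, reflexive so it includes (a,a).
Examples: (1,1), (1,13), (13,13)
Total ordered pairs: 3


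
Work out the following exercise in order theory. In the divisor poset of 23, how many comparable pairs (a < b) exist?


A comparable pair {a,b} has a < b or b < a in the order.
Count unordered pairs where one element is strictly below the other.
Examples: {1,23}
Total comparable pairs: 1


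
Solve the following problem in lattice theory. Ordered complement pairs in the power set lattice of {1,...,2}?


Complement pair (a,b): a meet b = bottom, a join b = top.
Here: A intersect B = {} and A union B = {1,...,2}.
Pairs found: ({},{1,2}), ({1},{2}), ({2},{1}), ({1,2},{})
Total ordered pairs: 4


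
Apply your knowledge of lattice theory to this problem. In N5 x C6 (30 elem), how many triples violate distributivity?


Distributive law: a ^ (b v c) = (a ^ b) v (a ^ c).
Check all 30^3 = 27000 ordered triples (a,b,c).
  e.g. a=(b,0), b=(a,0), c=(c,0): lhs=(b,0) != rhs=(a,0)
  e.g. a=(b,0), b=(a,0), c=(c,1): lhs=(b,0) != rhs=(a,0)
Total violating triples: 432


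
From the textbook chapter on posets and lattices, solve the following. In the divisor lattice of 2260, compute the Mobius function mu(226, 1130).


In a divisor lattice, mu(a,b) = mu(b/a) where mu is the classical Mobius function.
b/a = 1130/226 = 5
Prime factorization of 5: primes [5]
5 is squarefree with 1 prime factor(s), so mu(5) = (-1)^1 = -1


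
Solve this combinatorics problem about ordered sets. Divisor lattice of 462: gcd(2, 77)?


Meet=gcd.
gcd(2,77)=1


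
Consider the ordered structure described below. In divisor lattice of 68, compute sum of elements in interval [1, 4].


Interval [1,4] in divisors of 68: [1, 2, 4]
Sum = 7


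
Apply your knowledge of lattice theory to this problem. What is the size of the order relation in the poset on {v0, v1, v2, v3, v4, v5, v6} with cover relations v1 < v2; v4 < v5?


The order relation is {(a,b) : a <= b}, reflexive so it includes (a,a).
Examples: (v0,v0), (v1,v1), (v1,v2), (v2,v2), (v3,v3), ...
Total ordered pairs: 9


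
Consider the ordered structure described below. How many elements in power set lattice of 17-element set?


Power set = 2^n.
2^17 = 131072


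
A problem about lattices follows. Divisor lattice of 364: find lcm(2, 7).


In a divisor lattice, join = lcm (least common multiple).
gcd(2,7) = 1
lcm(2,7) = 2*7/gcd = 14/1 = 14


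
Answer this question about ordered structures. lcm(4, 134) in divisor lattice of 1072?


Join=lcm.
gcd(4,134)=2
lcm=268


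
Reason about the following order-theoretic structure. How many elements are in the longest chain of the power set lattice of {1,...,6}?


A chain is a totally ordered subset; we count the number of elements in a maximum chain.
Compute, for each element x, the size of the longest chain ending at x:
  {}: 1
  {1}: 2
  {2}: 2
  {3}: 2
  {4}: 2
  {5}: 2
  ...
A maximum chain: {} < {1} < {1,2} < {1,2,3} < {1,2,3,4} < {1,2,3,4,5} < {1,2,3,4,5,6}
Number of elements in the longest chain: 7


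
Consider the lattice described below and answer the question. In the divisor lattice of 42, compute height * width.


Height = length of longest chain minus 1; width = size of largest antichain.
A maximum chain: 1 | 7 | 21 | 42  (height 3).
A maximum antichain: {2, 3, 7}  (width 3).
Product = 3 * 3 = 9


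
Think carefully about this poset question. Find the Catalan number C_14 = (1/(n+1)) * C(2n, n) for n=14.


C(n) = C(2n, n) / (n+1).
C(28, 14) = 40116600
C(14) = 40116600 / 15 = 2674440


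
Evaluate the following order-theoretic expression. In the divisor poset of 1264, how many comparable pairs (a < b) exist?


A comparable pair {a,b} has a < b or b < a in the order.
Count unordered pairs where one element is strictly below the other.
Examples: {1,2}, {1,4}, {1,8}, {1,16}, ...
Total comparable pairs: 35


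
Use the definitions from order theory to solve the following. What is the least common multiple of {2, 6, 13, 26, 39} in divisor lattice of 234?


In a divisor lattice, join = lcm (least common multiple).
Compute lcm iteratively: start with first element, then lcm(current, next).
Elements: [2, 6, 13, 26, 39]
lcm(2,6) = 6
lcm(6,13) = 78
lcm(78,26) = 78
lcm(78,39) = 78
Final lcm = 78


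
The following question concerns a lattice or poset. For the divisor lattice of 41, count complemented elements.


An element a is complemented if some b has a meet b = bottom, a join b = top.
a is complemented iff gcd(a, n/a)=1, i.e. a is a unitary divisor of 41.
Complemented elements: 1, 41
Count: 2


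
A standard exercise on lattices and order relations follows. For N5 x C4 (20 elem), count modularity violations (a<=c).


Modular law: if a <= c then a v (b ^ c) = (a v b) ^ c.
Check all triples (a,b,c) with a <= c among 20 elements.
  e.g. a=(a,0), b=(c,0), c=(b,0): lhs=(a,0) != rhs=(b,0)
  e.g. a=(a,0), b=(c,1), c=(b,0): lhs=(a,0) != rhs=(b,0)
Total violating triples: 40


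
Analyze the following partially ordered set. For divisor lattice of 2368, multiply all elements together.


Divisors of 2368: [1, 2, 4, 8, 16, 32, 37, 64, 74, 148, 296, 592, 1184, 2368]
Product = n^(d(n)/2) = 2368^(14/2)
Product = 417514811017344248184832


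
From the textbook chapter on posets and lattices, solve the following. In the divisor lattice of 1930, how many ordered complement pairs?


Complement pair (a,b): a meet b = bottom, a join b = top.
Here: gcd(a,b)=1 and lcm(a,b)=1930, i.e. a*b=1930 with a,b coprime.
Pairs found: (1,1930), (2,965), (5,386), (10,193), ... (4 more)
Total ordered pairs: 8


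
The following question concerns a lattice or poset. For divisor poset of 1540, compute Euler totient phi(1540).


phi(n) = n * prod_{p|n} (1 - 1/p).
Prime divisors of 1540: [2, 5, 7, 11]
phi(1540) = 1540 * (1 - 1/2) * (1 - 1/5) * (1 - 1/7) * (1 - 1/11)
phi(1540) = 480


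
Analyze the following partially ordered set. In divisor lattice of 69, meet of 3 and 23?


In a divisor lattice, meet = gcd (greatest common divisor).
By Euclidean algorithm or factoring: gcd(3,23) = 1


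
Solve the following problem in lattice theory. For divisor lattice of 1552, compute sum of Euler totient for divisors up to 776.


Divisors of 1552 up to 776: [1, 2, 4, 8, 16, 97, 194, 388, 776]
phi values: [1, 1, 2, 4, 8, 96, 96, 192, 384]
Sum = 784


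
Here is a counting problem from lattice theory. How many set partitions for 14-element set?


B(n) = number of set partitions of an n-element set.
B(n) satisfies the recurrence: B(n+1) = sum_k C(n,k)*B(k).
B(14) = 190899322


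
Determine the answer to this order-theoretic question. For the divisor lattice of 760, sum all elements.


sigma(n) = sum of divisors.
Divisors of 760: [1, 2, 4, 5, 8, 10, 19, 20, 38, 40, 76, 95, 152, 190, 380, 760]
Sum = 1800


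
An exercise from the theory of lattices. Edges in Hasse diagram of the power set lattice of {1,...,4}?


A cover relation a -< b holds when a < b with no c strictly between.
Cover relations:
  {} -< {1}
  {} -< {2}
  {} -< {3}
  {} -< {4}
  {1} -< {1,2}
  {1} -< {1,3}
  {1} -< {1,4}
  {2} -< {1,2}
  ...24 more
Total: 32


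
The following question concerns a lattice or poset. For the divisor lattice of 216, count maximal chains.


A maximal chain goes from the minimum element to a maximal element via cover relations.
Counting all min-to-max paths in the cover graph.
Total maximal chains: 20


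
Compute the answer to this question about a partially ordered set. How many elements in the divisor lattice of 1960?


Divisors of 1960: [1, 2, 4, 5, 7, 8, 10, 14, 20, 28, 35, 40, 49, 56, 70, 98, 140, 196, 245, 280, 392, 490, 980, 1960]
Count: 24


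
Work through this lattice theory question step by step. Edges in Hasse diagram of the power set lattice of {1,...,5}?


A cover relation a -< b holds when a < b with no c strictly between.
Cover relations:
  {} -< {1}
  {} -< {2}
  {} -< {3}
  {} -< {4}
  {} -< {5}
  {1} -< {1,2}
  {1} -< {1,3}
  {1} -< {1,4}
  ...72 more
Total: 80


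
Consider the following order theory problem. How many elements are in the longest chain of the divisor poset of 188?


A chain is a totally ordered subset; we count the number of elements in a maximum chain.
Compute, for each element x, the size of the longest chain ending at x:
  1: 1
  2: 2
  47: 2
  4: 3
  94: 3
  188: 4
A maximum chain: 1 < 2 < 4 < 188
Number of elements in the longest chain: 4


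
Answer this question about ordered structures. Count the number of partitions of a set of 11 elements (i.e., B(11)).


B(n) = number of set partitions of an n-element set.
B(n) satisfies the recurrence: B(n+1) = sum_k C(n,k)*B(k).
B(11) = 678570


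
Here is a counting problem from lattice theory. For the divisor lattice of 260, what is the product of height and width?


Height = length of longest chain minus 1; width = size of largest antichain.
A maximum chain: 1 | 13 | 65 | 130 | 260  (height 4).
A maximum antichain: {4, 10, 26, 65}  (width 4).
Product = 4 * 4 = 16


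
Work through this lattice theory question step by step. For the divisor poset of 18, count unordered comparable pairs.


A comparable pair {a,b} has a < b or b < a in the order.
Count unordered pairs where one element is strictly below the other.
Examples: {1,2}, {1,3}, {1,6}, {1,9}, ...
Total comparable pairs: 12


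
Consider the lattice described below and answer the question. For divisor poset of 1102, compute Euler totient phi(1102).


phi(n) = n * prod_{p|n} (1 - 1/p).
Prime divisors of 1102: [2, 19, 29]
phi(1102) = 1102 * (1 - 1/2) * (1 - 1/19) * (1 - 1/29)
phi(1102) = 504


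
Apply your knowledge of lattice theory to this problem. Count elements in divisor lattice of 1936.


Divisors of 1936: [1, 2, 4, 8, 11, 16, 22, 44, 88, 121, 176, 242, 484, 968, 1936]
Count: 15


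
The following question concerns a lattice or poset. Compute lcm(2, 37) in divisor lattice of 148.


In a divisor lattice, join = lcm (least common multiple).
gcd(2,37) = 1
lcm(2,37) = 2*37/gcd = 74/1 = 74


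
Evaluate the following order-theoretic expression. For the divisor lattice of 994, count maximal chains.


A maximal chain goes from the minimum element to a maximal element via cover relations.
Counting all min-to-max paths in the cover graph.
Total maximal chains: 6


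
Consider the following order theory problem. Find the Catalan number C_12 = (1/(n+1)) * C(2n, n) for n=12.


C(n) = C(2n, n) / (n+1).
C(24, 12) = 2704156
C(12) = 2704156 / 13 = 208012


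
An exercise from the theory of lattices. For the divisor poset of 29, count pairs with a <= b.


The order relation is {(a,b) : a <= b}, reflexive so it includes (a,a).
Examples: (1,1), (1,29), (29,29)
Total ordered pairs: 3


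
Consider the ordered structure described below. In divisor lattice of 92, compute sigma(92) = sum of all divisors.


sigma(n) = sum of divisors.
Divisors of 92: [1, 2, 4, 23, 46, 92]
Sum = 168


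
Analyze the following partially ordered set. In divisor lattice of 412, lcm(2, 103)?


Join=lcm.
gcd(2,103)=1
lcm=206


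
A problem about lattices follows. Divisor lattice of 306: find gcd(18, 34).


In a divisor lattice, meet = gcd (greatest common divisor).
By Euclidean algorithm or factoring: gcd(18,34) = 2


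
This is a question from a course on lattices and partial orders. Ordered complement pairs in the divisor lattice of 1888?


Complement pair (a,b): a meet b = bottom, a join b = top.
Here: gcd(a,b)=1 and lcm(a,b)=1888, i.e. a*b=1888 with a,b coprime.
Pairs found: (1,1888), (32,59), (59,32), (1888,1)
Total ordered pairs: 4


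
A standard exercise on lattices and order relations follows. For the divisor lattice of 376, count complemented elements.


An element a is complemented if some b has a meet b = bottom, a join b = top.
a is complemented iff gcd(a, n/a)=1, i.e. a is a unitary divisor of 376.
Complemented elements: 1, 8, 47, 376
Count: 4


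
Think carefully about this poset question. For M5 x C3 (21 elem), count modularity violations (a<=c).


Modular law: if a <= c then a v (b ^ c) = (a v b) ^ c.
Check all triples (a,b,c) with a <= c among 21 elements.
This lattice is modular (diamonds M_m and their chain-products are modular).
Total violating triples: 0


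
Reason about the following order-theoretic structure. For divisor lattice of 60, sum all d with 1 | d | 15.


Interval [1,15] in divisors of 60: [1, 3, 5, 15]
Sum = 24


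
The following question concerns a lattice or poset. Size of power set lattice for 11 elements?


Power set = 2^n.
2^11 = 2048


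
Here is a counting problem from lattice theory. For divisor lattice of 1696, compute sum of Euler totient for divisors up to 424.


Divisors of 1696 up to 424: [1, 2, 4, 8, 16, 32, 53, 106, 212, 424]
phi values: [1, 1, 2, 4, 8, 16, 52, 52, 104, 208]
Sum = 448


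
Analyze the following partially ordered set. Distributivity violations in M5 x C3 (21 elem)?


Distributive law: a ^ (b v c) = (a ^ b) v (a ^ c).
Check all 21^3 = 9261 ordered triples (a,b,c).
  e.g. a=(a1,0), b=(a2,0), c=(a3,0): lhs=(a1,0) != rhs=(0,0)
  e.g. a=(a1,0), b=(a2,0), c=(a3,1): lhs=(a1,0) != rhs=(0,0)
Total violating triples: 1620


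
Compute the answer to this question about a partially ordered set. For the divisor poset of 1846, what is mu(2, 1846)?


In a divisor lattice, mu(a,b) = mu(b/a) where mu is the classical Mobius function.
b/a = 1846/2 = 923
Prime factorization of 923: primes [13, 71]
923 is squarefree with 2 prime factor(s), so mu(923) = (-1)^2 = 1


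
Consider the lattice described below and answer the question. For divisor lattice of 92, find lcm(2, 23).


In a divisor lattice, join = lcm (least common multiple).
Compute lcm iteratively: start with first element, then lcm(current, next).
Elements: [2, 23]
lcm(2,23) = 46
Final lcm = 46


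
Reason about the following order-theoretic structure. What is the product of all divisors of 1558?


Divisors of 1558: [1, 2, 19, 38, 41, 82, 779, 1558]
Product = n^(d(n)/2) = 1558^(8/2)
Product = 5892095988496


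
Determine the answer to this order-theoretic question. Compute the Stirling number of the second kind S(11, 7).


S(n,k) = k*S(n-1,k) + S(n-1,k-1).
S(10,7) = 5880, S(10,6) = 22827
S(11,7) = 7*5880 + 22827 = 41160 + 22827
S(11,7) = 63987


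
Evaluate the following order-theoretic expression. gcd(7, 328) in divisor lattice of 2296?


Meet=gcd.
gcd(7,328)=1


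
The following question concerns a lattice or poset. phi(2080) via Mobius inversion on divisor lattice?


phi(n) = n * prod_{p|n} (1 - 1/p).
Prime divisors of 2080: [2, 5, 13]
phi(2080) = 2080 * (1 - 1/2) * (1 - 1/5) * (1 - 1/13)
phi(2080) = 768


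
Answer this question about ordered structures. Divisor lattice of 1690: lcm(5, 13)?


Join=lcm.
gcd(5,13)=1
lcm=65


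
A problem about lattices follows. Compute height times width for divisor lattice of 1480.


Height = length of longest chain minus 1; width = size of largest antichain.
A maximum chain: 1 | 37 | 185 | 370 | 740 | 1480  (height 5).
A maximum antichain: {4, 10, 74, 185}  (width 4).
Product = 5 * 4 = 20


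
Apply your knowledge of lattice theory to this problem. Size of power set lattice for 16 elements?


Power set = 2^n.
2^16 = 65536


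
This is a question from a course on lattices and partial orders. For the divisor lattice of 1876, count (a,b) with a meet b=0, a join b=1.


Complement pair (a,b): a meet b = bottom, a join b = top.
Here: gcd(a,b)=1 and lcm(a,b)=1876, i.e. a*b=1876 with a,b coprime.
Pairs found: (1,1876), (4,469), (7,268), (28,67), ... (4 more)
Total ordered pairs: 8


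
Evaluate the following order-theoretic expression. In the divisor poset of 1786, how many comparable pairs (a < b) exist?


A comparable pair {a,b} has a < b or b < a in the order.
Count unordered pairs where one element is strictly below the other.
Examples: {1,2}, {1,19}, {1,38}, {1,47}, ...
Total comparable pairs: 19


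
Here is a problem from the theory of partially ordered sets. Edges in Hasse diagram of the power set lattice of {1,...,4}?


A cover relation a -< b holds when a < b with no c strictly between.
Cover relations:
  {} -< {1}
  {} -< {2}
  {} -< {3}
  {} -< {4}
  {1} -< {1,2}
  {1} -< {1,3}
  {1} -< {1,4}
  {2} -< {1,2}
  ...24 more
Total: 32


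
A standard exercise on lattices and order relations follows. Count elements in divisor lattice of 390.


Divisors of 390: [1, 2, 3, 5, 6, 10, 13, 15, 26, 30, 39, 65, 78, 130, 195, 390]
Count: 16


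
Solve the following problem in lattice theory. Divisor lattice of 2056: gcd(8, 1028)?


Meet=gcd.
gcd(8,1028)=4


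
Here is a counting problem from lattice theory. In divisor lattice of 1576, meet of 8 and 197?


In a divisor lattice, meet = gcd (greatest common divisor).
By Euclidean algorithm or factoring: gcd(8,197) = 1


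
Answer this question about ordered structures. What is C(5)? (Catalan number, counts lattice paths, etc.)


C(n) = C(2n, n) / (n+1).
C(10, 5) = 252
C(5) = 252 / 6 = 42


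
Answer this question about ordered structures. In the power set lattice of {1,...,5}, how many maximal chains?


A maximal chain goes from the minimum element to a maximal element via cover relations.
Counting all min-to-max paths in the cover graph.
Total maximal chains: 120


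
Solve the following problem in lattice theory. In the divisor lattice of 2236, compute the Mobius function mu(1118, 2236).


In a divisor lattice, mu(a,b) = mu(b/a) where mu is the classical Mobius function.
b/a = 2236/1118 = 2
Prime factorization of 2: primes [2]
2 is squarefree with 1 prime factor(s), so mu(2) = (-1)^1 = -1


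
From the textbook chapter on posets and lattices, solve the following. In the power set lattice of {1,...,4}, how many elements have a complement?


An element a is complemented if some b has a meet b = bottom, a join b = top.
every subset A has complement S\A, so all elements are complemented.
Complemented elements: {}, {1}, {2}, {3}, {4}, {1,2}, ... (10 more)
Count: 16
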